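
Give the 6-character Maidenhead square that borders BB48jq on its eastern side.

BB48kq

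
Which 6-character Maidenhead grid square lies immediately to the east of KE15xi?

Longitude subsquare x = 23; +1 → 24, wraps to 0 = a, carry into square.
Longitude square 1; +1 → 2.
The latitude characters are unchanged.

KE25ai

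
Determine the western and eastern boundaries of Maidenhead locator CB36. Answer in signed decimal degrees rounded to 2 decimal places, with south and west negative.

-134.00, -132.00

Field C=2, B=1: +2·20° lon, +1·10° lat → SW at lon -140°, lat -80°.
Square 3, 6: +3·2° lon, +6·1° lat → SW at lon -134°, lat -74°.
Cell spans 2° lon × 1° lat.
west -134.00, east -132.00.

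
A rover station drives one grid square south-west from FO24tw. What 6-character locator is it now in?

FO24sv

Longitude subsquare t = 19; −1 → 18 = s.
Latitude subsquare w = 22; −1 → 21 = v.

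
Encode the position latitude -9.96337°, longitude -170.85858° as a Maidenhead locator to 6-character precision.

AI40na

Offset from 180°W / 90°S: lon 9.1414°, lat 80.0366°.
Field (20°×10°, letters A–R): 9.1414/20 → 0 → A, 80.0366/10 → 8 → I; chars AI.
Square (2°×1°, digits 0–9): 9.1414/2 → 4, 0.0366/1 → 0; chars 40.
Subsquare (5′×2.5′, letters a–x): 1.1414/0.0833333 → 13 → n, 0.0366/0.0416667 → 0 → a; chars na.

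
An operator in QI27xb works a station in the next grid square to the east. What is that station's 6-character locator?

Longitude subsquare x = 23; +1 → 24, wraps to 0 = a, carry into square.
Longitude square 2; +1 → 3.
The latitude characters are unchanged.

QI37ab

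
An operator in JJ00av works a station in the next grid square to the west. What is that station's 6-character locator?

IJ90xv

Longitude subsquare a = 0; −1 → -1, wraps to 23 = x, carry into square.
Longitude square 0; −1 → -1, wraps to 9, carry into field.
Longitude field J = 9; −1 → 8 = I.
The latitude characters are unchanged.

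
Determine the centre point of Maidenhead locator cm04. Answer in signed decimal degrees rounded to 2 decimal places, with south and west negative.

34.50, -139.00

Field C=2, M=12: +2·20° lon, +12·10° lat → SW at lon -140°, lat 30°.
Square 0, 4: +0·2° lon, +4·1° lat → SW at lon -140°, lat 34°.
Cell spans 2° lon × 1° lat. Centre is SW corner plus half of each.
latitude 34.50, longitude -139.00.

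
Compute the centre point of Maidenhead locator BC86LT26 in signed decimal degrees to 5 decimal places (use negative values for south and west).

Field B=1, C=2: +1·20° lon, +2·10° lat → SW at lon -160°, lat -70°.
Square 8, 6: +8·2° lon, +6·1° lat → SW at lon -144°, lat -64°.
Subsquare l=11, t=19: +11·0.0833333° lon, +19·0.0416667° lat → SW at lon -143.083°, lat -63.2083°.
Extended square 2, 6: +2·0.00833333° lon, +6·0.00416667° lat → SW at lon -143.067°, lat -63.1833°.
Cell spans 0.00833333° lon × 0.00416667° lat. Centre is SW corner plus half of each.
latitude -63.18125, longitude -143.06250.

-63.18125, -143.06250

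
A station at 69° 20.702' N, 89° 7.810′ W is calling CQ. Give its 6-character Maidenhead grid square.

Add 180° to longitude and 90° to latitude: 90.8698, 159.3450.
Field: 90.8698/20 → 4 → E, 159.3450/10 → 15 → P; chars EP.
Square: 10.8698/2 → 5, 9.3450/1 → 9; chars 59.
Subsquare: 0.8698/0.0833333 → 10 → k, 0.3450/0.0416667 → 8 → i; chars ki.

EP59ki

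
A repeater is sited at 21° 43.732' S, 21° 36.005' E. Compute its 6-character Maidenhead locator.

KG08tg

Offset from 180°W / 90°S: lon 201.6001°, lat 68.2711°.
Field (20°×10°, letters A–R): lon ⌊201.6001/20⌋ = 10 → K; lat ⌊68.2711/10⌋ = 6 → G.
Square (2°×1°, digits 0–9): lon ⌊1.6001/2⌋ = 0; lat ⌊8.2711/1⌋ = 8.
Subsquare (5′×2.5′, letters a–x): lon ⌊1.6001/0.0833333⌋ = 19 → t; lat ⌊0.2711/0.0416667⌋ = 6 → g.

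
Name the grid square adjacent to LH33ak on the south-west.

LH23xj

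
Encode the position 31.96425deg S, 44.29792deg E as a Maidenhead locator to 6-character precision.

Shift to the Maidenhead origin (180°W, 90°S): lon 224.2979, lat 58.0358.
Field (20°×10°, letters A–R): lon ⌊224.2979/20⌋ = 11 → L; lat ⌊58.0358/10⌋ = 5 → F.
Square (2°×1°, digits 0–9): lon ⌊4.2979/2⌋ = 2; lat ⌊8.0358/1⌋ = 8.
Subsquare (5′×2.5′, letters a–x): lon ⌊0.2979/0.0833333⌋ = 3 → d; lat ⌊0.0358/0.0416667⌋ = 0 → a.

LF28da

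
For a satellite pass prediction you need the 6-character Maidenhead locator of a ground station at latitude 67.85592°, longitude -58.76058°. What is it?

GP07ou

Shift to the Maidenhead origin (180°W, 90°S): lon 121.2394, lat 157.8559.
Field: lon ⌊121.2394/20⌋ = 6 → G; lat ⌊157.8559/10⌋ = 15 → P.
Square: lon ⌊1.2394/2⌋ = 0; lat ⌊7.8559/1⌋ = 7.
Subsquare: lon ⌊1.2394/0.0833333⌋ = 14 → o; lat ⌊0.8559/0.0416667⌋ = 20 → u.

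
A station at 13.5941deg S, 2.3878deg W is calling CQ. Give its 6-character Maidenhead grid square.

Add 180° to longitude and 90° to latitude: 177.6122, 76.4059.
Field: lon ⌊177.6122/20⌋ = 8 → I; lat ⌊76.4059/10⌋ = 7 → H.
Square: lon ⌊17.6122/2⌋ = 8; lat ⌊6.4059/1⌋ = 6.
Subsquare: lon ⌊1.6122/0.0833333⌋ = 19 → t; lat ⌊0.4059/0.0416667⌋ = 9 → j.

IH86tj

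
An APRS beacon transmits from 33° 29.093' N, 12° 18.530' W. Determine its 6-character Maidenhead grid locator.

Add 180° to longitude and 90° to latitude: 167.6912, 123.4849.
Field: 167.6912/20 → 8 → I, 123.4849/10 → 12 → M; chars IM.
Square: 7.6912/2 → 3, 3.4849/1 → 3; chars 33.
Subsquare: 1.6912/0.0833333 → 20 → u, 0.4849/0.0416667 → 11 → l; chars ul.

IM33ul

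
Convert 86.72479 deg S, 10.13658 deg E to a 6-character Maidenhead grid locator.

JA53bg

Shift to the Maidenhead origin (180°W, 90°S): lon 190.1366, lat 3.2752.
Field (20°×10°, letters A–R): 190.1366/20 → 9 → J, 3.2752/10 → 0 → A; chars JA.
Square (2°×1°, digits 0–9): 10.1366/2 → 5, 3.2752/1 → 3; chars 53.
Subsquare (5′×2.5′, letters a–x): 0.1366/0.0833333 → 1 → b, 0.2752/0.0416667 → 6 → g; chars bg.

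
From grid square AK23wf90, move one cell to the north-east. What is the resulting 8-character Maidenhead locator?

AK23xf01

Longitude extended square 9; +1 → 10, wraps to 0, carry into subsquare.
Longitude subsquare w = 22; +1 → 23 = x.
Latitude extended square 0; +1 → 1.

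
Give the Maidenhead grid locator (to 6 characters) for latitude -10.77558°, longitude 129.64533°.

PH49tf

Add 180° to longitude and 90° to latitude: 309.6453, 79.2244.
Field (20°×10°, letters A–R): 309.6453/20 → 15 → P, 79.2244/10 → 7 → H; chars PH.
Square (2°×1°, digits 0–9): 9.6453/2 → 4, 9.2244/1 → 9; chars 49.
Subsquare (5′×2.5′, letters a–x): 1.6453/0.0833333 → 19 → t, 0.2244/0.0416667 → 5 → f; chars tf.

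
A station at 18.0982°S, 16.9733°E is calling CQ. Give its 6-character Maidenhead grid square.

JH81lv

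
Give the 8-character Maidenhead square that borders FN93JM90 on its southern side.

FN93jl99

Latitude extended square 0; −1 → -1, wraps to 9, carry into subsquare.
Latitude subsquare m = 12; −1 → 11 = l.
The longitude characters are unchanged.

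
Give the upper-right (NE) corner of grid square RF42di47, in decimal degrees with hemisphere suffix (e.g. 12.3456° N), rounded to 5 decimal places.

37.63333° S, 168.29167° E

Field R=17, F=5: +17·20° lon, +5·10° lat → SW at lon 160°, lat -40°.
Square 4, 2: +4·2° lon, +2·1° lat → SW at lon 168°, lat -38°.
Subsquare d=3, i=8: +3·0.0833333° lon, +8·0.0416667° lat → SW at lon 168.25°, lat -37.6667°.
Extended square 4, 7: +4·0.00833333° lon, +7·0.00416667° lat → SW at lon 168.283°, lat -37.6375°.
Cell spans 0.00833333° lon × 0.00416667° lat. NE corner is SW corner plus one full cell.
latitude 37.63333° S, longitude 168.29167° E.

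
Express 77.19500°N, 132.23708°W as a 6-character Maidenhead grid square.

Add 180° to longitude and 90° to latitude: 47.7629, 167.1950.
Field: 47.7629/20 → 2 → C, 167.1950/10 → 16 → Q; chars CQ.
Square: 7.7629/2 → 3, 7.1950/1 → 7; chars 37.
Subsquare: 1.7629/0.0833333 → 21 → v, 0.1950/0.0416667 → 4 → e; chars ve.

CQ37ve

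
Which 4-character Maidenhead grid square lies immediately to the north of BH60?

BH61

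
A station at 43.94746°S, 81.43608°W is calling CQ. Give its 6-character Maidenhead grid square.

EE96gb

Shift to the Maidenhead origin (180°W, 90°S): lon 98.5639, lat 46.0525.
Field: 98.5639/20 → 4 → E, 46.0525/10 → 4 → E; chars EE.
Square: 18.5639/2 → 9, 6.0525/1 → 6; chars 96.
Subsquare: 0.5639/0.0833333 → 6 → g, 0.0525/0.0416667 → 1 → b; chars gb.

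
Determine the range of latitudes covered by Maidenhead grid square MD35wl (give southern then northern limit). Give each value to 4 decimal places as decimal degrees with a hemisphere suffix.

54.5417° S, 54.5000° S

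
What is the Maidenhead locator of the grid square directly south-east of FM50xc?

FM60ab

Longitude subsquare x = 23; +1 → 24, wraps to 0 = a, carry into square.
Longitude square 5; +1 → 6.
Latitude subsquare c = 2; −1 → 1 = b.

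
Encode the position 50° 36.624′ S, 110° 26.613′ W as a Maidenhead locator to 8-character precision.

DD49sj63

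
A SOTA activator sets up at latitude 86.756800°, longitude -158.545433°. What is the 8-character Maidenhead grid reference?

Offset from 180°W / 90°S: lon 21.45457°, lat 176.75680°.
Field: lon ⌊21.45457/20⌋ = 1 → B; lat ⌊176.75680/10⌋ = 17 → R.
Square: lon ⌊1.45457/2⌋ = 0; lat ⌊6.75680/1⌋ = 6.
Subsquare: lon ⌊1.45457/0.0833333⌋ = 17 → r; lat ⌊0.75680/0.0416667⌋ = 18 → s.
Extended square: lon ⌊0.03790/0.00833333⌋ = 4; lat ⌊0.00680/0.00416667⌋ = 1.

BR06rs41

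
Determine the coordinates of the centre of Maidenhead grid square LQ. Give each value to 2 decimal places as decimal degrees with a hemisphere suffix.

Field L=11, Q=16: +11·20° lon, +16·10° lat → SW at lon 40°, lat 70°.
Cell spans 20° lon × 10° lat. Centre is SW corner plus half of each.
latitude 75.00° N, longitude 50.00° E.

75.00° N, 50.00° E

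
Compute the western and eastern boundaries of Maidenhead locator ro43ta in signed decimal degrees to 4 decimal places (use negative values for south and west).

Field R=17, O=14: +17·20° lon, +14·10° lat → SW at lon 160°, lat 50°.
Square 4, 3: +4·2° lon, +3·1° lat → SW at lon 168°, lat 53°.
Subsquare t=19, a=0: +19·0.0833333° lon, +0·0.0416667° lat → SW at lon 169.583°, lat 53°.
Cell spans 0.0833333° lon × 0.0416667° lat.
west 169.5833, east 169.6667.

169.5833, 169.6667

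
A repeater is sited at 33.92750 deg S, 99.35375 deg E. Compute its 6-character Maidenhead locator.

Offset from 180°W / 90°S: lon 279.3537°, lat 56.0725°.
Field (20°×10°, letters A–R): lon ⌊279.3537/20⌋ = 13 → N; lat ⌊56.0725/10⌋ = 5 → F.
Square (2°×1°, digits 0–9): lon ⌊19.3537/2⌋ = 9; lat ⌊6.0725/1⌋ = 6.
Subsquare (5′×2.5′, letters a–x): lon ⌊1.3537/0.0833333⌋ = 16 → q; lat ⌊0.0725/0.0416667⌋ = 1 → b.

NF96qb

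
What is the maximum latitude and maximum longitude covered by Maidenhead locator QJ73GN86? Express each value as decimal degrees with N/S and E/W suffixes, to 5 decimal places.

3.57083° N, 154.57500° E

Field Q=16, J=9: +16·20° lon, +9·10° lat → SW at lon 140°, lat 0°.
Square 7, 3: +7·2° lon, +3·1° lat → SW at lon 154°, lat 3°.
Subsquare g=6, n=13: +6·0.0833333° lon, +13·0.0416667° lat → SW at lon 154.5°, lat 3.54167°.
Extended square 8, 6: +8·0.00833333° lon, +6·0.00416667° lat → SW at lon 154.567°, lat 3.56667°.
Cell spans 0.00833333° lon × 0.00416667° lat. NE corner is SW corner plus one full cell.
latitude 3.57083° N, longitude 154.57500° E.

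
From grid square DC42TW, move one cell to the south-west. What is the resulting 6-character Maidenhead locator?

Longitude subsquare t = 19; −1 → 18 = s.
Latitude subsquare w = 22; −1 → 21 = v.

DC42sv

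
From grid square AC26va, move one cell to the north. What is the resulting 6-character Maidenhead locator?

AC26vb

Latitude subsquare a = 0; +1 → 1 = b.
The longitude characters are unchanged.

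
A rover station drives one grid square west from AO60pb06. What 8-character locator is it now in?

AO60ob96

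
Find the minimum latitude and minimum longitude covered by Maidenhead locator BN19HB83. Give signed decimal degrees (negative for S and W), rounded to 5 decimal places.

Field B=1, N=13: +1·20° lon, +13·10° lat → SW at lon -160°, lat 40°.
Square 1, 9: +1·2° lon, +9·1° lat → SW at lon -158°, lat 49°.
Subsquare h=7, b=1: +7·0.0833333° lon, +1·0.0416667° lat → SW at lon -157.417°, lat 49.0417°.
Extended square 8, 3: +8·0.00833333° lon, +3·0.00416667° lat → SW at lon -157.35°, lat 49.0542°.
latitude 49.05417, longitude -157.35000.

49.05417, -157.35000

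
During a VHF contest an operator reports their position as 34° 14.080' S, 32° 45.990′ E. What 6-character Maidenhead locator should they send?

KF65js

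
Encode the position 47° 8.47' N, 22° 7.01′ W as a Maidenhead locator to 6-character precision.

Add 180° to longitude and 90° to latitude: 157.8832, 137.1412.
Field: lon ⌊157.8832/20⌋ = 7 → H; lat ⌊137.1412/10⌋ = 13 → N.
Square: lon ⌊17.8832/2⌋ = 8; lat ⌊7.1412/1⌋ = 7.
Subsquare: lon ⌊1.8832/0.0833333⌋ = 22 → w; lat ⌊0.1412/0.0416667⌋ = 3 → d.

HN87wd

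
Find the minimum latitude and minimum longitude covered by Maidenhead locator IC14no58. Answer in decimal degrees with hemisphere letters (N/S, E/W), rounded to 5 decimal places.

65.38333° S, 16.87500° W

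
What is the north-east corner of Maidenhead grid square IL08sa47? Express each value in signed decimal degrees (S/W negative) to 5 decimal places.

28.03333, -18.45833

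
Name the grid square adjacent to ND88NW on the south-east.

ND88ov

Longitude subsquare n = 13; +1 → 14 = o.
Latitude subsquare w = 22; −1 → 21 = v.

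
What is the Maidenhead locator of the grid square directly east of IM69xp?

Longitude subsquare x = 23; +1 → 24, wraps to 0 = a, carry into square.
Longitude square 6; +1 → 7.
The latitude characters are unchanged.

IM79ap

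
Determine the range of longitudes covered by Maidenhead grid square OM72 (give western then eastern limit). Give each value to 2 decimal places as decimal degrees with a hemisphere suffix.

Field O=14, M=12: +14·20° lon, +12·10° lat → SW at lon 100°, lat 30°.
Square 7, 2: +7·2° lon, +2·1° lat → SW at lon 114°, lat 32°.
Cell spans 2° lon × 1° lat.
west 114.00° E, east 116.00° E.

114.00° E, 116.00° E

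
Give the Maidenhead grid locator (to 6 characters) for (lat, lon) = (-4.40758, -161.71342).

AI95do

Add 180° to longitude and 90° to latitude: 18.2866, 85.5924.
Field: 18.2866/20 → 0 → A, 85.5924/10 → 8 → I; chars AI.
Square: 18.2866/2 → 9, 5.5924/1 → 5; chars 95.
Subsquare: 0.2866/0.0833333 → 3 → d, 0.5924/0.0416667 → 14 → o; chars do.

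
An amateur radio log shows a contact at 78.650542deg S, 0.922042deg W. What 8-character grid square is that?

IB91mi93

Add 180° to longitude and 90° to latitude: 179.07796, 11.34946.
Field (20°×10°, letters A–R): lon ⌊179.07796/20⌋ = 8 → I; lat ⌊11.34946/10⌋ = 1 → B.
Square (2°×1°, digits 0–9): lon ⌊19.07796/2⌋ = 9; lat ⌊1.34946/1⌋ = 1.
Subsquare (5′×2.5′, letters a–x): lon ⌊1.07796/0.0833333⌋ = 12 → m; lat ⌊0.34946/0.0416667⌋ = 8 → i.
Extended square (30″×15″, digits 0–9): lon ⌊0.07796/0.00833333⌋ = 9; lat ⌊0.01612/0.00416667⌋ = 3.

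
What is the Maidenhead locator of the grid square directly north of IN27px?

IN28pa

Latitude subsquare x = 23; +1 → 24, wraps to 0 = a, carry into square.
Latitude square 7; +1 → 8.
The longitude characters are unchanged.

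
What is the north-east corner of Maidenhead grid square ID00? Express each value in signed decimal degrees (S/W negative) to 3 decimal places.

Field I=8, D=3: +8·20° lon, +3·10° lat → SW at lon -20°, lat -60°.
Square 0, 0: +0·2° lon, +0·1° lat → SW at lon -20°, lat -60°.
Cell spans 2° lon × 1° lat. NE corner is SW corner plus one full cell.
latitude -59.000, longitude -18.000.

-59.000, -18.000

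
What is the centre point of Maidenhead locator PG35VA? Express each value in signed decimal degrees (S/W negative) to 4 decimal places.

Field P=15, G=6: +15·20° lon, +6·10° lat → SW at lon 120°, lat -30°.
Square 3, 5: +3·2° lon, +5·1° lat → SW at lon 126°, lat -25°.
Subsquare v=21, a=0: +21·0.0833333° lon, +0·0.0416667° lat → SW at lon 127.75°, lat -25°.
Cell spans 0.0833333° lon × 0.0416667° lat. Centre is SW corner plus half of each.
latitude -24.9792, longitude 127.7917.

-24.9792, 127.7917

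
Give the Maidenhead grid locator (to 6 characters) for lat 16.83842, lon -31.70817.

Add 180° to longitude and 90° to latitude: 148.2918, 106.8384.
Field: 148.2918/20 → 7 → H, 106.8384/10 → 10 → K; chars HK.
Square: 8.2918/2 → 4, 6.8384/1 → 6; chars 46.
Subsquare: 0.2918/0.0833333 → 3 → d, 0.8384/0.0416667 → 20 → u; chars du.

HK46du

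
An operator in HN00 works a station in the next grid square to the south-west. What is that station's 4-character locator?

Longitude square 0; −1 → -1, wraps to 9, carry into field.
Longitude field H = 7; −1 → 6 = G.
Latitude square 0; −1 → -1, wraps to 9, carry into field.
Latitude field N = 13; −1 → 12 = M.

GM99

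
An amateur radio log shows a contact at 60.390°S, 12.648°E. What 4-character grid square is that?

JC69

Add 180° to longitude and 90° to latitude: 192.65, 29.61.
Field: 192.65/20 → 9 → J, 29.61/10 → 2 → C; chars JC.
Square: 12.65/2 → 6, 9.61/1 → 9; chars 69.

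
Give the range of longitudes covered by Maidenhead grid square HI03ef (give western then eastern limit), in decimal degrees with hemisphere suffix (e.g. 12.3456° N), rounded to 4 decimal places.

Field H=7, I=8: +7·20° lon, +8·10° lat → SW at lon -40°, lat -10°.
Square 0, 3: +0·2° lon, +3·1° lat → SW at lon -40°, lat -7°.
Subsquare e=4, f=5: +4·0.0833333° lon, +5·0.0416667° lat → SW at lon -39.6667°, lat -6.79167°.
Cell spans 0.0833333° lon × 0.0416667° lat.
west 39.6667° W, east 39.5833° W.

39.6667° W, 39.5833° W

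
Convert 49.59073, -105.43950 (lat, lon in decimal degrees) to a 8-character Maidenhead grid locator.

Offset from 180°W / 90°S: lon 74.56050°, lat 139.59073°.
Field: 74.56050/20 → 3 → D, 139.59073/10 → 13 → N; chars DN.
Square: 14.56050/2 → 7, 9.59073/1 → 9; chars 79.
Subsquare: 0.56050/0.0833333 → 6 → g, 0.59073/0.0416667 → 14 → o; chars go.
Extended square: 0.06050/0.00833333 → 7, 0.00740/0.00416667 → 1; chars 71.

DN79go71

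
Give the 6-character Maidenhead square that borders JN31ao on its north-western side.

JN21xp

Longitude subsquare a = 0; −1 → -1, wraps to 23 = x, carry into square.
Longitude square 3; −1 → 2.
Latitude subsquare o = 14; +1 → 15 = p.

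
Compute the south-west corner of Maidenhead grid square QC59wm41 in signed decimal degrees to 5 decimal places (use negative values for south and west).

-60.49583, 151.86667

Field Q=16, C=2: +16·20° lon, +2·10° lat → SW at lon 140°, lat -70°.
Square 5, 9: +5·2° lon, +9·1° lat → SW at lon 150°, lat -61°.
Subsquare w=22, m=12: +22·0.0833333° lon, +12·0.0416667° lat → SW at lon 151.833°, lat -60.5°.
Extended square 4, 1: +4·0.00833333° lon, +1·0.00416667° lat → SW at lon 151.867°, lat -60.4958°.
latitude -60.49583, longitude 151.86667.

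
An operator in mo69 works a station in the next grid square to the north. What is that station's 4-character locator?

MP60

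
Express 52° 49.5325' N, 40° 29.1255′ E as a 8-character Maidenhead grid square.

Offset from 180°W / 90°S: lon 220.48542°, lat 142.82554°.
Field (20°×10°, letters A–R): 220.48542/20 → 11 → L, 142.82554/10 → 14 → O; chars LO.
Square (2°×1°, digits 0–9): 0.48542/2 → 0, 2.82554/1 → 2; chars 02.
Subsquare (5′×2.5′, letters a–x): 0.48542/0.0833333 → 5 → f, 0.82554/0.0416667 → 19 → t; chars ft.
Extended square (30″×15″, digits 0–9): 0.06876/0.00833333 → 8, 0.03387/0.00416667 → 8; chars 88.

LO02ft88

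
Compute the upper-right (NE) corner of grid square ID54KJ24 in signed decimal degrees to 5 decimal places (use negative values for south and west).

-55.60417, -9.14167

Field I=8, D=3: +8·20° lon, +3·10° lat → SW at lon -20°, lat -60°.
Square 5, 4: +5·2° lon, +4·1° lat → SW at lon -10°, lat -56°.
Subsquare k=10, j=9: +10·0.0833333° lon, +9·0.0416667° lat → SW at lon -9.16667°, lat -55.625°.
Extended square 2, 4: +2·0.00833333° lon, +4·0.00416667° lat → SW at lon -9.15°, lat -55.6083°.
Cell spans 0.00833333° lon × 0.00416667° lat. NE corner is SW corner plus one full cell.
latitude -55.60417, longitude -9.14167.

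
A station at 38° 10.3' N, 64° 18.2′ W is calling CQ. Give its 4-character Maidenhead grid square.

Shift to the Maidenhead origin (180°W, 90°S): lon 115.70, lat 128.17.
Field: 115.70/20 → 5 → F, 128.17/10 → 12 → M; chars FM.
Square: 15.70/2 → 7, 8.17/1 → 8; chars 78.

FM78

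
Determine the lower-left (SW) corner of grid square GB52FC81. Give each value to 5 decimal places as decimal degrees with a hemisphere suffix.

77.91250° S, 49.51667° W

Field G=6, B=1: +6·20° lon, +1·10° lat → SW at lon -60°, lat -80°.
Square 5, 2: +5·2° lon, +2·1° lat → SW at lon -50°, lat -78°.
Subsquare f=5, c=2: +5·0.0833333° lon, +2·0.0416667° lat → SW at lon -49.5833°, lat -77.9167°.
Extended square 8, 1: +8·0.00833333° lon, +1·0.00416667° lat → SW at lon -49.5167°, lat -77.9125°.
latitude 77.91250° S, longitude 49.51667° W.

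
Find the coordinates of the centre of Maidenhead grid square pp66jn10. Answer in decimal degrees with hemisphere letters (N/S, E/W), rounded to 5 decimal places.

Field P=15, P=15: +15·20° lon, +15·10° lat → SW at lon 120°, lat 60°.
Square 6, 6: +6·2° lon, +6·1° lat → SW at lon 132°, lat 66°.
Subsquare j=9, n=13: +9·0.0833333° lon, +13·0.0416667° lat → SW at lon 132.75°, lat 66.5417°.
Extended square 1, 0: +1·0.00833333° lon, +0·0.00416667° lat → SW at lon 132.758°, lat 66.5417°.
Cell spans 0.00833333° lon × 0.00416667° lat. Centre is SW corner plus half of each.
latitude 66.54375° N, longitude 132.76250° E.

66.54375° N, 132.76250° E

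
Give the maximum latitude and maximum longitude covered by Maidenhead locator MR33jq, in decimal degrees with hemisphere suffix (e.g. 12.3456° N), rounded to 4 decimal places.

Field M=12, R=17: +12·20° lon, +17·10° lat → SW at lon 60°, lat 80°.
Square 3, 3: +3·2° lon, +3·1° lat → SW at lon 66°, lat 83°.
Subsquare j=9, q=16: +9·0.0833333° lon, +16·0.0416667° lat → SW at lon 66.75°, lat 83.6667°.
Cell spans 0.0833333° lon × 0.0416667° lat. NE corner is SW corner plus one full cell.
latitude 83.7083° N, longitude 66.8333° E.

83.7083° N, 66.8333° E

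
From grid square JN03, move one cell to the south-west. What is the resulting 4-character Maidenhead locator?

IN92

Longitude square 0; −1 → -1, wraps to 9, carry into field.
Longitude field J = 9; −1 → 8 = I.
Latitude square 3; −1 → 2.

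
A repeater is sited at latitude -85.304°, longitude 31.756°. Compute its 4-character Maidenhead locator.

Shift to the Maidenhead origin (180°W, 90°S): lon 211.76, lat 4.70.
Field (20°×10°, letters A–R): lon ⌊211.76/20⌋ = 10 → K; lat ⌊4.70/10⌋ = 0 → A.
Square (2°×1°, digits 0–9): lon ⌊11.76/2⌋ = 5; lat ⌊4.70/1⌋ = 4.

KA54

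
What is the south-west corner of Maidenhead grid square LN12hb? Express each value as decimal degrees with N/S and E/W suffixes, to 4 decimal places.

Field L=11, N=13: +11·20° lon, +13·10° lat → SW at lon 40°, lat 40°.
Square 1, 2: +1·2° lon, +2·1° lat → SW at lon 42°, lat 42°.
Subsquare h=7, b=1: +7·0.0833333° lon, +1·0.0416667° lat → SW at lon 42.5833°, lat 42.0417°.
latitude 42.0417° N, longitude 42.5833° E.

42.0417° N, 42.5833° E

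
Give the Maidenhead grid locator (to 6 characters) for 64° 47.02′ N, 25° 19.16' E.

Add 180° to longitude and 90° to latitude: 205.3193, 154.7837.
Field: lon ⌊205.3193/20⌋ = 10 → K; lat ⌊154.7837/10⌋ = 15 → P.
Square: lon ⌊5.3193/2⌋ = 2; lat ⌊4.7837/1⌋ = 4.
Subsquare: lon ⌊1.3193/0.0833333⌋ = 15 → p; lat ⌊0.7837/0.0416667⌋ = 18 → s.

KP24ps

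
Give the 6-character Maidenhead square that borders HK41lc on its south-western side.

HK41kb

Longitude subsquare l = 11; −1 → 10 = k.
Latitude subsquare c = 2; −1 → 1 = b.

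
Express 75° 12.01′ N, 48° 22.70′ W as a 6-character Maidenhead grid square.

Add 180° to longitude and 90° to latitude: 131.6217, 165.2002.
Field: lon ⌊131.6217/20⌋ = 6 → G; lat ⌊165.2002/10⌋ = 16 → Q.
Square: lon ⌊11.6217/2⌋ = 5; lat ⌊5.2002/1⌋ = 5.
Subsquare: lon ⌊1.6217/0.0833333⌋ = 19 → t; lat ⌊0.2002/0.0416667⌋ = 4 → e.

GQ55te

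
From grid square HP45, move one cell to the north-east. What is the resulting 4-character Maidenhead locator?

HP56

Longitude square 4; +1 → 5.
Latitude square 5; +1 → 6.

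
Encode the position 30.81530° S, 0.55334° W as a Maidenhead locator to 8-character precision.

IF99re34

Add 180° to longitude and 90° to latitude: 179.44666, 59.18470.
Field: 179.44666/20 → 8 → I, 59.18470/10 → 5 → F; chars IF.
Square: 19.44666/2 → 9, 9.18470/1 → 9; chars 99.
Subsquare: 1.44666/0.0833333 → 17 → r, 0.18470/0.0416667 → 4 → e; chars re.
Extended square: 0.02999/0.00833333 → 3, 0.01803/0.00416667 → 4; chars 34.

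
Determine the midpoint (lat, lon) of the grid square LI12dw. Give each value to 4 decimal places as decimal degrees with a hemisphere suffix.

Field L=11, I=8: +11·20° lon, +8·10° lat → SW at lon 40°, lat -10°.
Square 1, 2: +1·2° lon, +2·1° lat → SW at lon 42°, lat -8°.
Subsquare d=3, w=22: +3·0.0833333° lon, +22·0.0416667° lat → SW at lon 42.25°, lat -7.08333°.
Cell spans 0.0833333° lon × 0.0416667° lat. Centre is SW corner plus half of each.
latitude 7.0625° S, longitude 42.2917° E.

7.0625° S, 42.2917° E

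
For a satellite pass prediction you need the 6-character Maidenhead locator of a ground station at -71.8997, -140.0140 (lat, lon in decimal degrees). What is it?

Shift to the Maidenhead origin (180°W, 90°S): lon 39.9860, lat 18.1003.
Field: 39.9860/20 → 1 → B, 18.1003/10 → 1 → B; chars BB.
Square: 19.9860/2 → 9, 8.1003/1 → 8; chars 98.
Subsquare: 1.9860/0.0833333 → 23 → x, 0.1003/0.0416667 → 2 → c; chars xc.

BB98xc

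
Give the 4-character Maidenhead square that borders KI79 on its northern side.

KJ70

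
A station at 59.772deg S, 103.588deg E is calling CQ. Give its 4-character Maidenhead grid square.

Offset from 180°W / 90°S: lon 283.59°, lat 30.23°.
Field: lon ⌊283.59/20⌋ = 14 → O; lat ⌊30.23/10⌋ = 3 → D.
Square: lon ⌊3.59/2⌋ = 1; lat ⌊0.23/1⌋ = 0.

OD10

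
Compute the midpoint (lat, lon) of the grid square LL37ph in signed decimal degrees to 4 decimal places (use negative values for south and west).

Field L=11, L=11: +11·20° lon, +11·10° lat → SW at lon 40°, lat 20°.
Square 3, 7: +3·2° lon, +7·1° lat → SW at lon 46°, lat 27°.
Subsquare p=15, h=7: +15·0.0833333° lon, +7·0.0416667° lat → SW at lon 47.25°, lat 27.2917°.
Cell spans 0.0833333° lon × 0.0416667° lat. Centre is SW corner plus half of each.
latitude 27.3125, longitude 47.2917.

27.3125, 47.2917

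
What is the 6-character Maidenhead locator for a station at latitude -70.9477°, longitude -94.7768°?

Add 180° to longitude and 90° to latitude: 85.2232, 19.0523.
Field: 85.2232/20 → 4 → E, 19.0523/10 → 1 → B; chars EB.
Square: 5.2232/2 → 2, 9.0523/1 → 9; chars 29.
Subsquare: 1.2232/0.0833333 → 14 → o, 0.0523/0.0416667 → 1 → b; chars ob.

EB29ob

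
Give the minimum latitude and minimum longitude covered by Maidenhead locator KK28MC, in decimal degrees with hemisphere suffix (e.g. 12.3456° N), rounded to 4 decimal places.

18.0833° N, 25.0000° E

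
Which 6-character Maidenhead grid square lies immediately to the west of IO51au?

Longitude subsquare a = 0; −1 → -1, wraps to 23 = x, carry into square.
Longitude square 5; −1 → 4.
The latitude characters are unchanged.

IO41xu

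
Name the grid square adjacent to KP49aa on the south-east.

KP48bx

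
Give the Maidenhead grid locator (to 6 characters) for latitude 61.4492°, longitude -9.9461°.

Add 180° to longitude and 90° to latitude: 170.0539, 151.4492.
Field: lon ⌊170.0539/20⌋ = 8 → I; lat ⌊151.4492/10⌋ = 15 → P.
Square: lon ⌊10.0539/2⌋ = 5; lat ⌊1.4492/1⌋ = 1.
Subsquare: lon ⌊0.0539/0.0833333⌋ = 0 → a; lat ⌊0.4492/0.0416667⌋ = 10 → k.

IP51ak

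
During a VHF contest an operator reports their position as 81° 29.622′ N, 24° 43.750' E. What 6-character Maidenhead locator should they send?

Shift to the Maidenhead origin (180°W, 90°S): lon 204.7292, lat 171.4937.
Field: 204.7292/20 → 10 → K, 171.4937/10 → 17 → R; chars KR.
Square: 4.7292/2 → 2, 1.4937/1 → 1; chars 21.
Subsquare: 0.7292/0.0833333 → 8 → i, 0.4937/0.0416667 → 11 → l; chars il.

KR21il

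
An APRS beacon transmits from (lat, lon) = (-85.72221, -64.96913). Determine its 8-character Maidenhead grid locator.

FA74mg36

Add 180° to longitude and 90° to latitude: 115.03087, 4.27779.
Field: 115.03087/20 → 5 → F, 4.27779/10 → 0 → A; chars FA.
Square: 15.03087/2 → 7, 4.27779/1 → 4; chars 74.
Subsquare: 1.03087/0.0833333 → 12 → m, 0.27779/0.0416667 → 6 → g; chars mg.
Extended square: 0.03087/0.00833333 → 3, 0.02779/0.00416667 → 6; chars 36.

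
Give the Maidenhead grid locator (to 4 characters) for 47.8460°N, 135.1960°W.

CN27

Shift to the Maidenhead origin (180°W, 90°S): lon 44.80, lat 137.85.
Field: 44.80/20 → 2 → C, 137.85/10 → 13 → N; chars CN.
Square: 4.80/2 → 2, 7.85/1 → 7; chars 27.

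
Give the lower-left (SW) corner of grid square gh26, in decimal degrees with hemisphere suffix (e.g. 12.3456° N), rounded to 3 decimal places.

Field G=6, H=7: +6·20° lon, +7·10° lat → SW at lon -60°, lat -20°.
Square 2, 6: +2·2° lon, +6·1° lat → SW at lon -56°, lat -14°.
latitude 14.000° S, longitude 56.000° W.

14.000° S, 56.000° W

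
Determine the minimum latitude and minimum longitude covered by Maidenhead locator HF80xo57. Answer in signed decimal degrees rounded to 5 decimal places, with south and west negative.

-39.38750, -22.04167

Field H=7, F=5: +7·20° lon, +5·10° lat → SW at lon -40°, lat -40°.
Square 8, 0: +8·2° lon, +0·1° lat → SW at lon -24°, lat -40°.
Subsquare x=23, o=14: +23·0.0833333° lon, +14·0.0416667° lat → SW at lon -22.0833°, lat -39.4167°.
Extended square 5, 7: +5·0.00833333° lon, +7·0.00416667° lat → SW at lon -22.0417°, lat -39.3875°.
latitude -39.38750, longitude -22.04167.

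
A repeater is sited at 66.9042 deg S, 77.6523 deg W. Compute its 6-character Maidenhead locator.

FC13ec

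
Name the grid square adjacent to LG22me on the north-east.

LG22nf

Longitude subsquare m = 12; +1 → 13 = n.
Latitude subsquare e = 4; +1 → 5 = f.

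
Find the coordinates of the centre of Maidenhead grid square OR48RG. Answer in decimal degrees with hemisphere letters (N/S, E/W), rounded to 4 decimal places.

88.2708° N, 109.4583° E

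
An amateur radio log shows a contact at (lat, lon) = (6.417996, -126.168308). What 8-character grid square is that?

Offset from 180°W / 90°S: lon 53.83169°, lat 96.41800°.
Field: 53.83169/20 → 2 → C, 96.41800/10 → 9 → J; chars CJ.
Square: 13.83169/2 → 6, 6.41800/1 → 6; chars 66.
Subsquare: 1.83169/0.0833333 → 21 → v, 0.41800/0.0416667 → 10 → k; chars vk.
Extended square: 0.08169/0.00833333 → 9, 0.00133/0.00416667 → 0; chars 90.

CJ66vk90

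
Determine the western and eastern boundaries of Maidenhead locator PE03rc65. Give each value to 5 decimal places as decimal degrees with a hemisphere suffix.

121.46667° E, 121.47500° E

Field P=15, E=4: +15·20° lon, +4·10° lat → SW at lon 120°, lat -50°.
Square 0, 3: +0·2° lon, +3·1° lat → SW at lon 120°, lat -47°.
Subsquare r=17, c=2: +17·0.0833333° lon, +2·0.0416667° lat → SW at lon 121.417°, lat -46.9167°.
Extended square 6, 5: +6·0.00833333° lon, +5·0.00416667° lat → SW at lon 121.467°, lat -46.8958°.
Cell spans 0.00833333° lon × 0.00416667° lat.
west 121.46667° E, east 121.47500° E.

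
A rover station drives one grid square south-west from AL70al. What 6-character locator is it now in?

AL60xk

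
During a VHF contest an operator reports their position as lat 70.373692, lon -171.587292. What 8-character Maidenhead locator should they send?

AQ40ei99

Add 180° to longitude and 90° to latitude: 8.41271, 160.37369.
Field (20°×10°, letters A–R): lon ⌊8.41271/20⌋ = 0 → A; lat ⌊160.37369/10⌋ = 16 → Q.
Square (2°×1°, digits 0–9): lon ⌊8.41271/2⌋ = 4; lat ⌊0.37369/1⌋ = 0.
Subsquare (5′×2.5′, letters a–x): lon ⌊0.41271/0.0833333⌋ = 4 → e; lat ⌊0.37369/0.0416667⌋ = 8 → i.
Extended square (30″×15″, digits 0–9): lon ⌊0.07937/0.00833333⌋ = 9; lat ⌊0.04036/0.00416667⌋ = 9.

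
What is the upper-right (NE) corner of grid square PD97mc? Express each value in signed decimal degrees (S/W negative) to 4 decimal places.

-52.8750, 139.0833

Field P=15, D=3: +15·20° lon, +3·10° lat → SW at lon 120°, lat -60°.
Square 9, 7: +9·2° lon, +7·1° lat → SW at lon 138°, lat -53°.
Subsquare m=12, c=2: +12·0.0833333° lon, +2·0.0416667° lat → SW at lon 139°, lat -52.9167°.
Cell spans 0.0833333° lon × 0.0416667° lat. NE corner is SW corner plus one full cell.
latitude -52.8750, longitude 139.0833.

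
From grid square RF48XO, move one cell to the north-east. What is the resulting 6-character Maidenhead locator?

Longitude subsquare x = 23; +1 → 24, wraps to 0 = a, carry into square.
Longitude square 4; +1 → 5.
Latitude subsquare o = 14; +1 → 15 = p.

RF58ap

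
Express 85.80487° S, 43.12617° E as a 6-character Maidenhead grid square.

LA14ne

Add 180° to longitude and 90° to latitude: 223.1262, 4.1951.
Field: lon ⌊223.1262/20⌋ = 11 → L; lat ⌊4.1951/10⌋ = 0 → A.
Square: lon ⌊3.1262/2⌋ = 1; lat ⌊4.1951/1⌋ = 4.
Subsquare: lon ⌊1.1262/0.0833333⌋ = 13 → n; lat ⌊0.1951/0.0416667⌋ = 4 → e.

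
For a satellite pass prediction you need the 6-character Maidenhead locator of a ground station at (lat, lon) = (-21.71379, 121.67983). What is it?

Offset from 180°W / 90°S: lon 301.6798°, lat 68.2862°.
Field (20°×10°, letters A–R): 301.6798/20 → 15 → P, 68.2862/10 → 6 → G; chars PG.
Square (2°×1°, digits 0–9): 1.6798/2 → 0, 8.2862/1 → 8; chars 08.
Subsquare (5′×2.5′, letters a–x): 1.6798/0.0833333 → 20 → u, 0.2862/0.0416667 → 6 → g; chars ug.

PG08ug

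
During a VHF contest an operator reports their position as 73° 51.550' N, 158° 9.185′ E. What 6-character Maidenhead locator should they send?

QQ93bu

Offset from 180°W / 90°S: lon 338.1531°, lat 163.8592°.
Field: 338.1531/20 → 16 → Q, 163.8592/10 → 16 → Q; chars QQ.
Square: 18.1531/2 → 9, 3.8592/1 → 3; chars 93.
Subsquare: 0.1531/0.0833333 → 1 → b, 0.8592/0.0416667 → 20 → u; chars bu.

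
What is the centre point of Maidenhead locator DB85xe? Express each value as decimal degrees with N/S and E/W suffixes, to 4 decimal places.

Field D=3, B=1: +3·20° lon, +1·10° lat → SW at lon -120°, lat -80°.
Square 8, 5: +8·2° lon, +5·1° lat → SW at lon -104°, lat -75°.
Subsquare x=23, e=4: +23·0.0833333° lon, +4·0.0416667° lat → SW at lon -102.083°, lat -74.8333°.
Cell spans 0.0833333° lon × 0.0416667° lat. Centre is SW corner plus half of each.
latitude 74.8125° S, longitude 102.0417° W.

74.8125° S, 102.0417° W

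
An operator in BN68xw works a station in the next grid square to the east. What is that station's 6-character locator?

BN78aw

Longitude subsquare x = 23; +1 → 24, wraps to 0 = a, carry into square.
Longitude square 6; +1 → 7.
The latitude characters are unchanged.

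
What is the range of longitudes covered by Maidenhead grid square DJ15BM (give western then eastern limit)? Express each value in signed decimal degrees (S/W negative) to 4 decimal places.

-117.9167, -117.8333

Field D=3, J=9: +3·20° lon, +9·10° lat → SW at lon -120°, lat 0°.
Square 1, 5: +1·2° lon, +5·1° lat → SW at lon -118°, lat 5°.
Subsquare b=1, m=12: +1·0.0833333° lon, +12·0.0416667° lat → SW at lon -117.917°, lat 5.5°.
Cell spans 0.0833333° lon × 0.0416667° lat.
west -117.9167, east -117.8333.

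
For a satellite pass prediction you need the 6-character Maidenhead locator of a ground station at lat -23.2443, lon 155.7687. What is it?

QG76vs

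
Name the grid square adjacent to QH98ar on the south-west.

QH88xq

Longitude subsquare a = 0; −1 → -1, wraps to 23 = x, carry into square.
Longitude square 9; −1 → 8.
Latitude subsquare r = 17; −1 → 16 = q.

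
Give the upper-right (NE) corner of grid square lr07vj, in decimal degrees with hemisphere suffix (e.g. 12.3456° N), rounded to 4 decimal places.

87.4167° N, 41.8333° E

Field L=11, R=17: +11·20° lon, +17·10° lat → SW at lon 40°, lat 80°.
Square 0, 7: +0·2° lon, +7·1° lat → SW at lon 40°, lat 87°.
Subsquare v=21, j=9: +21·0.0833333° lon, +9·0.0416667° lat → SW at lon 41.75°, lat 87.375°.
Cell spans 0.0833333° lon × 0.0416667° lat. NE corner is SW corner plus one full cell.
latitude 87.4167° N, longitude 41.8333° E.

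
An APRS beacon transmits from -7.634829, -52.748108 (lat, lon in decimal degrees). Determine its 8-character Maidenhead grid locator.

Add 180° to longitude and 90° to latitude: 127.25189, 82.36517.
Field: lon ⌊127.25189/20⌋ = 6 → G; lat ⌊82.36517/10⌋ = 8 → I.
Square: lon ⌊7.25189/2⌋ = 3; lat ⌊2.36517/1⌋ = 2.
Subsquare: lon ⌊1.25189/0.0833333⌋ = 15 → p; lat ⌊0.36517/0.0416667⌋ = 8 → i.
Extended square: lon ⌊0.00189/0.00833333⌋ = 0; lat ⌊0.03184/0.00416667⌋ = 7.

GI32pi07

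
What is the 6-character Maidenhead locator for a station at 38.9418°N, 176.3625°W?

AM18tw

Shift to the Maidenhead origin (180°W, 90°S): lon 3.6375, lat 128.9418.
Field: 3.6375/20 → 0 → A, 128.9418/10 → 12 → M; chars AM.
Square: 3.6375/2 → 1, 8.9418/1 → 8; chars 18.
Subsquare: 1.6375/0.0833333 → 19 → t, 0.9418/0.0416667 → 22 → w; chars tw.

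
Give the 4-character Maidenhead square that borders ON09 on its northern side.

Latitude square 9; +1 → 10, wraps to 0, carry into field.
Latitude field N = 13; +1 → 14 = O.
The longitude characters are unchanged.

OO00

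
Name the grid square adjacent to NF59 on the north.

NG50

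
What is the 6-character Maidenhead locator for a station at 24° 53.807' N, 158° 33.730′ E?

QL94gv

Shift to the Maidenhead origin (180°W, 90°S): lon 338.5622, lat 114.8968.
Field (20°×10°, letters A–R): 338.5622/20 → 16 → Q, 114.8968/10 → 11 → L; chars QL.
Square (2°×1°, digits 0–9): 18.5622/2 → 9, 4.8968/1 → 4; chars 94.
Subsquare (5′×2.5′, letters a–x): 0.5622/0.0833333 → 6 → g, 0.8968/0.0416667 → 21 → v; chars gv.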